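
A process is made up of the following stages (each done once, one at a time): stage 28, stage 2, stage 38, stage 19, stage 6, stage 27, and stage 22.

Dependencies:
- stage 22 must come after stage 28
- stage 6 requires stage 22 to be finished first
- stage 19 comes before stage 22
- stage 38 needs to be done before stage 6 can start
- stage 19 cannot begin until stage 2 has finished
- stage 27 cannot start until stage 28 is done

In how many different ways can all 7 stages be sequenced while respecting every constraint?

69

3 stages have no prerequisites (stage 28, stage 2, stage 38), so any of them could come first.
Systematically extending each partial ordering one stage at a time and counting, there are 69 complete orderings.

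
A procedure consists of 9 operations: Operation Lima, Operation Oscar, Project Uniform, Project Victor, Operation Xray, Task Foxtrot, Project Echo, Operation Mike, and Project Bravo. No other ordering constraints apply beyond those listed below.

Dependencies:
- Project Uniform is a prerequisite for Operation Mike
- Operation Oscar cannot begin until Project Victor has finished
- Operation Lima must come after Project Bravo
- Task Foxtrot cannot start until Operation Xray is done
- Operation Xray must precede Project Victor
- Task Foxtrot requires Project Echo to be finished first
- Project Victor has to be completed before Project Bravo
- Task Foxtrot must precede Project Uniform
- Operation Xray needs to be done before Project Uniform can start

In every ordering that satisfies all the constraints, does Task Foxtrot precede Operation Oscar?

Task Foxtrot and Operation Oscar are not related by any chain of constraints.
There exist valid orderings with Operation Oscar before Task Foxtrot, so Task Foxtrot is not required to come first.

No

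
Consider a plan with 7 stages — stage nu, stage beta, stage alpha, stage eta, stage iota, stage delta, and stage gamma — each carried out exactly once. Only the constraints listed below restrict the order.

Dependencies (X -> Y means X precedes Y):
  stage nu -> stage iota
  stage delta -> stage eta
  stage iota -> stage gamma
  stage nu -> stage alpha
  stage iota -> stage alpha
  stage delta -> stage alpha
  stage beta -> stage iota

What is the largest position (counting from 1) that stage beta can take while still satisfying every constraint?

4

The stages that are forced after stage beta, directly or by a chain of constraints, are stage alpha, stage iota, stage gamma. That's 3 stages.
So at least 3 stages follow stage beta, putting stage beta no later than position 4. That position is achievable by scheduling everything else first.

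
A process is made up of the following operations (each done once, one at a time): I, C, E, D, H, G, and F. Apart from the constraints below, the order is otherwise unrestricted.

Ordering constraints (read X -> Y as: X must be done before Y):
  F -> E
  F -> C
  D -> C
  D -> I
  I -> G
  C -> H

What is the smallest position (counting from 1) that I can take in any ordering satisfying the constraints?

2

The only operation forced before I (directly or transitively) is D.
So at minimum 1 operation comes before I, putting I no earlier than position 2. That position is achievable by scheduling exactly that predecessor first.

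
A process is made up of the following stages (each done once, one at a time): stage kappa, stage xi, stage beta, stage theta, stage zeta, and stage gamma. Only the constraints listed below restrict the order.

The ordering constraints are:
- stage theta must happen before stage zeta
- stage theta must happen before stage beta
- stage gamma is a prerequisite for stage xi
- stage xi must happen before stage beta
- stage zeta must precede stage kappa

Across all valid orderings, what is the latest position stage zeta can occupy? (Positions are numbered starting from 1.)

Following the constraints forward from stage zeta, its only required successor is stage kappa.
So at least 1 stage follows stage zeta, putting stage zeta no later than position 5. That position is achievable by scheduling everything else first.

5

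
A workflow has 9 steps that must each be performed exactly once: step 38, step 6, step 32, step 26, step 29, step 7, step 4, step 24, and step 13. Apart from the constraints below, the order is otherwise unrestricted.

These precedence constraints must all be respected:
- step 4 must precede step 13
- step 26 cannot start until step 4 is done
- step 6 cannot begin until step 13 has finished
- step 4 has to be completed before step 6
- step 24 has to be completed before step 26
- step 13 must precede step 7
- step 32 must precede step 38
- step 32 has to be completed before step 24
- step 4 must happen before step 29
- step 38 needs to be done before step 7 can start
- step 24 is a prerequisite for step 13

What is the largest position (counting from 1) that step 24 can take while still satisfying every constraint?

5

Following every chain forward from step 24, the steps that must come later are step 6, step 26, step 7, step 13 — 4 of them.
With 4 mandatory successors out of 9 steps total, the latest slot for step 24 is 9−4 = 5, and it's reachable by doing all non-successors before step 24.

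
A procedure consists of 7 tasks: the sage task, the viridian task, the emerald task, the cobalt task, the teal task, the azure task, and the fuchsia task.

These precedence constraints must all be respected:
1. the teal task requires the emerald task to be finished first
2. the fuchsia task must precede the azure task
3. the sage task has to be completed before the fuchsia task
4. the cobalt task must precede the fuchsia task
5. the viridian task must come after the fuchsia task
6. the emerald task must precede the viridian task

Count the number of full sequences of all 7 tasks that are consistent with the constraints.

3 tasks have no prerequisites (the sage task, the emerald task, the cobalt task), so any of them could come first.
Systematically extending each partial ordering one task at a time and counting, there are 76 complete orderings.

76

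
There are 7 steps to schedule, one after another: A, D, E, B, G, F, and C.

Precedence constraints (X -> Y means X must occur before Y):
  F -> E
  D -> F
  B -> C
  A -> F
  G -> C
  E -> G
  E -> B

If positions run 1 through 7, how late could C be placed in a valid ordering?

7

No constraint forces any step after C, so it can be placed last, in position 7.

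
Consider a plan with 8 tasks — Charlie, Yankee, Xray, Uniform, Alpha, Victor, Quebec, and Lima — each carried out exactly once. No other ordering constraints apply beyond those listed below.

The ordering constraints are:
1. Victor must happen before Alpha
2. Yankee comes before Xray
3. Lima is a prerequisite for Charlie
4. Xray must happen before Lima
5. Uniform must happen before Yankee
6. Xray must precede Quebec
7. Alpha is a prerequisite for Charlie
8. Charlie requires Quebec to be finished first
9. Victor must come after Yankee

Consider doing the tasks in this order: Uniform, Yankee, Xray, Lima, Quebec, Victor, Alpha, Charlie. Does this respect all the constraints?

Yes

Checking each listed constraint against this order: for instance, Lima is in position 4 and Charlie in position 8, so that constraint holds — and the remaining constraints check out the same way.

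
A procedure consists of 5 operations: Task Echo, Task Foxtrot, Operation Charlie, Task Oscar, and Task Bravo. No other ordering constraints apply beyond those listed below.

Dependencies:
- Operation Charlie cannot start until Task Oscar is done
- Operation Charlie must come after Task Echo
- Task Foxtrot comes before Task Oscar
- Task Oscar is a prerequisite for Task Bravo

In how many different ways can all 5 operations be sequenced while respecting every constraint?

The operations with no prerequisites are Task Echo, Task Foxtrot; any of them can be placed first.
Enumerating by repeatedly choosing an available operation (one whose prerequisites are all placed) gives 7 distinct complete orderings.

7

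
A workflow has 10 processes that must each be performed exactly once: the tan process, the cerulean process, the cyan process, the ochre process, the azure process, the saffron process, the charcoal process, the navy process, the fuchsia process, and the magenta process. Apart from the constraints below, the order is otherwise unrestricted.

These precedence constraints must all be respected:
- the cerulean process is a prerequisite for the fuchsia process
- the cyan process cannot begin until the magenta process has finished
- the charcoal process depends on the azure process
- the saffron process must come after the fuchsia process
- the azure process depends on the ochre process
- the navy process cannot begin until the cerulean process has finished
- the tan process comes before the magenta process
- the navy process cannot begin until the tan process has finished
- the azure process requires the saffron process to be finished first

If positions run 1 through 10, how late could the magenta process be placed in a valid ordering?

9

Following the constraints forward from the magenta process, its only required successor is the cyan process.
With 1 mandatory successor out of 10 processes total, the latest slot for the magenta process is 10−1 = 9, and it's reachable by doing all non-successors before the magenta process.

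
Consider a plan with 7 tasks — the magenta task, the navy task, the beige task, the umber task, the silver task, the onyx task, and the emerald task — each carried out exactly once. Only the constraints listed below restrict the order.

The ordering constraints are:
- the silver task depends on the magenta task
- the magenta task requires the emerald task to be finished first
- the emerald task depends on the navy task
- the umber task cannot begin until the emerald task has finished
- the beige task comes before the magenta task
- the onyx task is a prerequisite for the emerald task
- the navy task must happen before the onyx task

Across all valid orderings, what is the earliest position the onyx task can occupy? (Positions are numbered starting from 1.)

2

Working backwards through the constraints from the onyx task, its only required predecessor is the navy task.
So at minimum 1 task comes before the onyx task, putting the onyx task no earlier than position 2. That position is achievable by scheduling exactly that predecessor first.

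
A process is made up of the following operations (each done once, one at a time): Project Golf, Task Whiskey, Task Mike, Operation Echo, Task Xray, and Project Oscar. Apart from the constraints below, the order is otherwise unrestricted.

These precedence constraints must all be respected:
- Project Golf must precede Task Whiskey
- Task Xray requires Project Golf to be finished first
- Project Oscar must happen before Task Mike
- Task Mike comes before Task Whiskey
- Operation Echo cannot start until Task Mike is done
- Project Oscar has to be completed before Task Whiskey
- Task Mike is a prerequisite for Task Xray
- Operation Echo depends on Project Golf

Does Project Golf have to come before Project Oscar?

Nothing in the constraints links Project Golf and Project Oscar; they are unordered relative to each other.
So Project Golf can come before Project Oscar or after — it is not forced.

No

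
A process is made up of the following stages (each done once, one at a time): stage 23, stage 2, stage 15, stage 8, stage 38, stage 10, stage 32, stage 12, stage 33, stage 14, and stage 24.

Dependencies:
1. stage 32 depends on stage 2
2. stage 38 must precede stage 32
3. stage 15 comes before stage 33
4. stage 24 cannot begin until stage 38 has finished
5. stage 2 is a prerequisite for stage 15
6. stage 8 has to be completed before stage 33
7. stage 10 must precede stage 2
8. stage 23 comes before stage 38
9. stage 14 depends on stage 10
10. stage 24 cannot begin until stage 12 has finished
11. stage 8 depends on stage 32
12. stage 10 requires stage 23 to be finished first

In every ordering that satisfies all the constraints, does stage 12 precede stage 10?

Nothing in the constraints links stage 12 and stage 10; they are unordered relative to each other.
A valid ordering placing stage 10 before stage 12 exists, so the answer is no.

No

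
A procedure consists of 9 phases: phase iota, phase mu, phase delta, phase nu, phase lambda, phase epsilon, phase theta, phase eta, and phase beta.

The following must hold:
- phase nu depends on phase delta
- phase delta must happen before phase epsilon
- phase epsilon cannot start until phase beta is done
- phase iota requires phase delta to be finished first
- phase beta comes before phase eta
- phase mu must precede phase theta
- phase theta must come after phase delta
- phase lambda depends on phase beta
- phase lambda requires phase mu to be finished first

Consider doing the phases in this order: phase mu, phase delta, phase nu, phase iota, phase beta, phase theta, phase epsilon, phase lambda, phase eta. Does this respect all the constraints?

Going through the constraints one by one, each required predecessor appears earlier in the sequence than its dependent — e.g. phase mu (position 1) is before phase lambda (position 8), as required.

Yes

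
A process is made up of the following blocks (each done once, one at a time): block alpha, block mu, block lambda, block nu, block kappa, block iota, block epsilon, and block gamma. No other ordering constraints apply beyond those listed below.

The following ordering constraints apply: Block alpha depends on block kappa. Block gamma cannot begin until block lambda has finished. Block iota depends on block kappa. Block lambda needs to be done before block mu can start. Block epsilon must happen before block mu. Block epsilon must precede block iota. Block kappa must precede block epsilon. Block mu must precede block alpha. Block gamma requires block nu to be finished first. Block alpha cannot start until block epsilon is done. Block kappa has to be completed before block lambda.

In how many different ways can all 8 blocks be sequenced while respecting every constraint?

159

2 blocks have no prerequisites (block nu, block kappa), so any of them could come first.
Counting all ways to extend the partial order to a total order gives 159.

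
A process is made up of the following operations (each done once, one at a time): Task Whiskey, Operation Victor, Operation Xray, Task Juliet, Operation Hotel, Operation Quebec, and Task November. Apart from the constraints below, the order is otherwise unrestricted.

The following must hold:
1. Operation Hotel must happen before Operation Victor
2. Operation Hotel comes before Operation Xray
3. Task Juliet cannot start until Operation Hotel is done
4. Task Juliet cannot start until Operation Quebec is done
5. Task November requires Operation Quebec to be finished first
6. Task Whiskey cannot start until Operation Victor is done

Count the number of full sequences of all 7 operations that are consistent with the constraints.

192

2 operations have no prerequisites (Operation Hotel, Operation Quebec), so any of them could come first.
Counting all ways to extend the partial order to a total order gives 192.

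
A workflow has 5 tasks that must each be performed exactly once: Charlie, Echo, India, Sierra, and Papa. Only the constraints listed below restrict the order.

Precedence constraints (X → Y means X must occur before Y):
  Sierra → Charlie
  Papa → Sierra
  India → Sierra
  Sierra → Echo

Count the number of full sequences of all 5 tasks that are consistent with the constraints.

4

2 tasks have no prerequisites (India, Papa), so any of them could come first.
Counting all ways to extend the partial order to a total order gives 4.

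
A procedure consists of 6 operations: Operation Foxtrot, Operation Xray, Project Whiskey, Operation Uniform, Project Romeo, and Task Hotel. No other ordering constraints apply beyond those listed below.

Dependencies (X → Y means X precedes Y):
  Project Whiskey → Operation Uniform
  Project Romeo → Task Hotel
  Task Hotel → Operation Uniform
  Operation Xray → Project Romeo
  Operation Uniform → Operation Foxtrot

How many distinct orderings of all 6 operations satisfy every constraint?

2 operations have no prerequisites (Operation Xray, Project Whiskey), so any of them could come first.
Enumerating by repeatedly choosing an available operation (one whose prerequisites are all placed) gives 4 distinct complete orderings.

4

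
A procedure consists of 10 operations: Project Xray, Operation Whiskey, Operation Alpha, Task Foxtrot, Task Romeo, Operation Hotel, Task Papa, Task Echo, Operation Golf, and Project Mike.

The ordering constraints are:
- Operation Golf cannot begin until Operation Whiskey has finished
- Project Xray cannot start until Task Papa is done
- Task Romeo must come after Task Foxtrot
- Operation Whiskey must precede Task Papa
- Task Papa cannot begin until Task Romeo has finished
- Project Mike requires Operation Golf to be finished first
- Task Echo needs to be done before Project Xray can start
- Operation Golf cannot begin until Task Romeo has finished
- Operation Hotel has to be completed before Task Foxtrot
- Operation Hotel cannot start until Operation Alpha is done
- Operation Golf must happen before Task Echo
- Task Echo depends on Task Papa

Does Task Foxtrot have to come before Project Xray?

Following the dependencies: Task Foxtrot → Task Romeo → Task Papa → Project Xray.
That forces Task Foxtrot before Project Xray in every valid schedule.

Yes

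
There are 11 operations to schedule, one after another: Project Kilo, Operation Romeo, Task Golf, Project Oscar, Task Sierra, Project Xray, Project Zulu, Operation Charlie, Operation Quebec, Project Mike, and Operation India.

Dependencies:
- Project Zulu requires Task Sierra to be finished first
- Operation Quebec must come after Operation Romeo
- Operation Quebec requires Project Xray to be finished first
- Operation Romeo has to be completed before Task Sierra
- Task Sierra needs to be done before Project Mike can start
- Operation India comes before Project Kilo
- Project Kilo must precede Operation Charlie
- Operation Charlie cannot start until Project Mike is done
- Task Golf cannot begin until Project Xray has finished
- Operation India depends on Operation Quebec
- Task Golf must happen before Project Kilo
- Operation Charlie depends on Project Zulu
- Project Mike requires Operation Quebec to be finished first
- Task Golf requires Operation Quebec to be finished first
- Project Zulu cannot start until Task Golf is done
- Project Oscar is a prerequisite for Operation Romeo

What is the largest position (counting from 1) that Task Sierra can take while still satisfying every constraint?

8

Following every chain forward from Task Sierra, the operations that must come later are Project Zulu, Operation Charlie, Project Mike — 3 of them.
With 3 mandatory successors out of 11 operations total, the latest slot for Task Sierra is 11−3 = 8, and it's reachable by doing all non-successors before Task Sierra.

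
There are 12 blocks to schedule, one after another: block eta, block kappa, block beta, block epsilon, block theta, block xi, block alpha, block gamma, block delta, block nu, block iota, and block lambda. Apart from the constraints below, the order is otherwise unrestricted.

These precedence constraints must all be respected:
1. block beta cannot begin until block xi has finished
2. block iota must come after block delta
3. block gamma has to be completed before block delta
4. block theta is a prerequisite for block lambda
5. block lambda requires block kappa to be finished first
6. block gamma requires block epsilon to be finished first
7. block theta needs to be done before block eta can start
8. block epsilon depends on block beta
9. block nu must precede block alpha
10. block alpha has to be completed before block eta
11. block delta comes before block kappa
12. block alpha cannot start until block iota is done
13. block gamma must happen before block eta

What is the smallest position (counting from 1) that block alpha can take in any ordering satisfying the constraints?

Working backwards through the constraints from block alpha, its full set of required predecessors is block beta, block epsilon, block xi, block gamma, block delta, block nu, block iota — 7 of them.
So at minimum 7 blocks come before block alpha, putting block alpha no earlier than position 8. That position is achievable by scheduling exactly those predecessors first.

8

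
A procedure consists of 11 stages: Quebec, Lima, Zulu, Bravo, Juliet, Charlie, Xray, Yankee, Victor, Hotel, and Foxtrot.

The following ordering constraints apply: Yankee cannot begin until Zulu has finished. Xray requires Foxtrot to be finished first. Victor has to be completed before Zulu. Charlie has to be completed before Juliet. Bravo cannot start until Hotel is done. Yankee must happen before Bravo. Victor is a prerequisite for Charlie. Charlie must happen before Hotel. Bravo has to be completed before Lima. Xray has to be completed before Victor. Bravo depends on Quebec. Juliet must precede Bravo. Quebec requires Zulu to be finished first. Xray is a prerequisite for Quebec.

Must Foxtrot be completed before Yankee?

Following the dependencies: Foxtrot → Xray → Victor → Zulu → Yankee.
Hence Foxtrot necessarily comes before Yankee.

Yes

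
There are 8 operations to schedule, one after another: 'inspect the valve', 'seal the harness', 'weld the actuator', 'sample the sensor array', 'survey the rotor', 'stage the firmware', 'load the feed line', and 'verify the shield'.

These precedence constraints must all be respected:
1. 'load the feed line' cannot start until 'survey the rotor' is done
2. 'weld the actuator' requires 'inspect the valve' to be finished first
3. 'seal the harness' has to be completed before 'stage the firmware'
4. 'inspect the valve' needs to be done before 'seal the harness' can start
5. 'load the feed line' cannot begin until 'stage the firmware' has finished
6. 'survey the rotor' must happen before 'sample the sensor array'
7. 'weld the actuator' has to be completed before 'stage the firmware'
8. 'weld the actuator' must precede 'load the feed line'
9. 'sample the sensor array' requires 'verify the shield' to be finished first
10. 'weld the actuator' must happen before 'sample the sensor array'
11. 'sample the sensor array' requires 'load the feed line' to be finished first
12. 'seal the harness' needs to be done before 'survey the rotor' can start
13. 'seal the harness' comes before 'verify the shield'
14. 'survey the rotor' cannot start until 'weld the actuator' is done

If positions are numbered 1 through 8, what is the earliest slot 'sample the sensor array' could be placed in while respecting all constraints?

Every operation that must precede 'sample the sensor array' has to come before it. Tracing all chains that end at 'sample the sensor array', those operations are: 'inspect the valve', 'seal the harness', 'weld the actuator', 'survey the rotor', 'stage the firmware', 'load the feed line', 'verify the shield' — 7 in total.
With 7 mandatory predecessors, the earliest 'sample the sensor array' can sit is position 7+1 = 8, and placing just those 7 first achieves it.

8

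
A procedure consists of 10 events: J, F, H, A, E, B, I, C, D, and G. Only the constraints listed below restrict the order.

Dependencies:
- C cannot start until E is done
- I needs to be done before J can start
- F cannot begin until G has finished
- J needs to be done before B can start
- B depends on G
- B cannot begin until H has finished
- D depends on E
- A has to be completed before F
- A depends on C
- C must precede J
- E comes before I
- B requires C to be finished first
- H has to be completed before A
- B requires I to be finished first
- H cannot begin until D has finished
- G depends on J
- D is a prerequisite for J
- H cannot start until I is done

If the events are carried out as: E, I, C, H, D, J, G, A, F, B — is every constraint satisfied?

No

In the proposed order, H appears before D.
Since D is required before H, the ordering is invalid.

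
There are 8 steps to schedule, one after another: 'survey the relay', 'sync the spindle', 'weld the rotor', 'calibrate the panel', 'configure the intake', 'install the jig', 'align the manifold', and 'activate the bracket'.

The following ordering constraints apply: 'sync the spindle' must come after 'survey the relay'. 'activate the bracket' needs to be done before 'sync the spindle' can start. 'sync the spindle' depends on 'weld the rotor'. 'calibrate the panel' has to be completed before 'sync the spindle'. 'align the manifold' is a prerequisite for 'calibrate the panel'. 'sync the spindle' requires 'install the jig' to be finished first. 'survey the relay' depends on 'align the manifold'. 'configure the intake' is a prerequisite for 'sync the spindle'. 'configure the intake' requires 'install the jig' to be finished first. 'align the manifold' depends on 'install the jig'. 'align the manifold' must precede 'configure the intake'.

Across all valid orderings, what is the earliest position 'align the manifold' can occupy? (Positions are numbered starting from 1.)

The only step forced before 'align the manifold' (directly or transitively) is 'install the jig'.
With 1 mandatory predecessor, the earliest 'align the manifold' can sit is position 1+1 = 2, and placing just that one first achieves it.

2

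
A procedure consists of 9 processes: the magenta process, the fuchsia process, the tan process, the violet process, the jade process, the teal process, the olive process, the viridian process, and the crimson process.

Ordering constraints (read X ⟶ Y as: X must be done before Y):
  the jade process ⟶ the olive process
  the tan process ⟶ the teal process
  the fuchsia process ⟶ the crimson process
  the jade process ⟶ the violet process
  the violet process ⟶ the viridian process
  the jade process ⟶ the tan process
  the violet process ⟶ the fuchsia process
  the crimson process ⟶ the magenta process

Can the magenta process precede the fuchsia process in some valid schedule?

No

The constraints give a chain the fuchsia process → the crimson process → the magenta process, which forces the fuchsia process before the magenta process.
Hence the magenta process can never be scheduled before the fuchsia process.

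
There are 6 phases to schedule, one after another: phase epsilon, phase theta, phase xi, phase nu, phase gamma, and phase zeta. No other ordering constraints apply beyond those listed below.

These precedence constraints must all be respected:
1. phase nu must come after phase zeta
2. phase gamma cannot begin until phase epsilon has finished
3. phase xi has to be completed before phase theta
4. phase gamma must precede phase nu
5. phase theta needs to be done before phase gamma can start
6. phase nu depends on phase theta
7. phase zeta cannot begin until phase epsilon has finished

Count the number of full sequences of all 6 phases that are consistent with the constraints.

9

The phases with no prerequisites are phase epsilon, phase xi; any of them can be placed first.
Counting all ways to extend the partial order to a total order gives 9.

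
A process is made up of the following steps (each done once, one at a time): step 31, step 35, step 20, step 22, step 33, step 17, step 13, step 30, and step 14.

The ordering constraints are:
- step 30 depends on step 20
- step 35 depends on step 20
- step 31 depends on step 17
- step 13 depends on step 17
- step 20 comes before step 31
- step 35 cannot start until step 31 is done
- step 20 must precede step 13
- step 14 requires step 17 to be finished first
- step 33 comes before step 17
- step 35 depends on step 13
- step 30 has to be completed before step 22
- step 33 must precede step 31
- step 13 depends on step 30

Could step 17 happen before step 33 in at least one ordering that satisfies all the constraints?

No

Following step 33 → step 17, step 33 must precede step 17 in every valid ordering.
So no valid ordering can have step 17 before step 33.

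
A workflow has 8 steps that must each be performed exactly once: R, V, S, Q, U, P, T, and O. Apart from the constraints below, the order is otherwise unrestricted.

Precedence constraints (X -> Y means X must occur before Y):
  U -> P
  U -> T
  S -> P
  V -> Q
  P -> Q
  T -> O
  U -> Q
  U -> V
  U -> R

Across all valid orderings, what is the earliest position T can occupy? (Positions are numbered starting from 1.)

The only step forced before T (directly or transitively) is U.
So at minimum 1 step comes before T, putting T no earlier than position 2. That position is achievable by scheduling exactly that predecessor first.

2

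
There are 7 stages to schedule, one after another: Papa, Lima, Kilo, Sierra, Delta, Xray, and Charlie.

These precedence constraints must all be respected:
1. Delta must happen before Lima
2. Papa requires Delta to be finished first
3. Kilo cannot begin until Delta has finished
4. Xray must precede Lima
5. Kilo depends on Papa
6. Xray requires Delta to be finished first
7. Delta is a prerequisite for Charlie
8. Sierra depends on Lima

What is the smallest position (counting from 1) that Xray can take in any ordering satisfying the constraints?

Working backwards through the constraints from Xray, its only required predecessor is Delta.
So at minimum 1 stage comes before Xray, putting Xray no earlier than position 2. That position is achievable by scheduling exactly that predecessor first.

2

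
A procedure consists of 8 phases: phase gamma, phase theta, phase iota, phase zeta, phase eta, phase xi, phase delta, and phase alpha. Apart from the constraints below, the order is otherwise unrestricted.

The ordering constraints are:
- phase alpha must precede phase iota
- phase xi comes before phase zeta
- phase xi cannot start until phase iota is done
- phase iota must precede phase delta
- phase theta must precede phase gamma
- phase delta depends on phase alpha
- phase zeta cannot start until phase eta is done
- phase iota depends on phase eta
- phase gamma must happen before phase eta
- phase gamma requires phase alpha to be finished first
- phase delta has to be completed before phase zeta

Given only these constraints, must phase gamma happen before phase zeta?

Yes

There is a constraint chain phase gamma → phase eta → phase zeta.
So phase gamma must precede phase zeta in any valid ordering.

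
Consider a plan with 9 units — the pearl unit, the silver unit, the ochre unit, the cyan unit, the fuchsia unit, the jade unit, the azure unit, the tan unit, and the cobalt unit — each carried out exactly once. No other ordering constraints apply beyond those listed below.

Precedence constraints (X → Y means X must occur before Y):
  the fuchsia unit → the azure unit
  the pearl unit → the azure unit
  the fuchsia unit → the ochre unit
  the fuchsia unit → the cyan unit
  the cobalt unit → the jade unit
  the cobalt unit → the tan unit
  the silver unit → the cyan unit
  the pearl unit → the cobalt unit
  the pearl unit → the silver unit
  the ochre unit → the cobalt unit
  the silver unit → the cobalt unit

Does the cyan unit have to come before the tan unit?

No chain of constraints connects the cyan unit to the tan unit in either direction.
So the cyan unit can come before the tan unit or after — it is not forced.

No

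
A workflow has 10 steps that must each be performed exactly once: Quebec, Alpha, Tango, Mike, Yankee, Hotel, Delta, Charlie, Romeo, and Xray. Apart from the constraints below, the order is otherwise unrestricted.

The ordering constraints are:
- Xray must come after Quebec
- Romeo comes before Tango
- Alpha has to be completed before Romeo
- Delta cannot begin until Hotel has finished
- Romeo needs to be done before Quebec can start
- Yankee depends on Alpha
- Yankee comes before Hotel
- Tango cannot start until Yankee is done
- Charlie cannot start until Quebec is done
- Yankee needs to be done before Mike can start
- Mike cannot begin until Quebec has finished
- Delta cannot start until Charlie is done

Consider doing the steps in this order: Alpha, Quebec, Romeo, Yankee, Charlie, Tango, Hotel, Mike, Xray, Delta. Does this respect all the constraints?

No

Here Romeo comes after Quebec.
Since Romeo is required before Quebec, the ordering is invalid.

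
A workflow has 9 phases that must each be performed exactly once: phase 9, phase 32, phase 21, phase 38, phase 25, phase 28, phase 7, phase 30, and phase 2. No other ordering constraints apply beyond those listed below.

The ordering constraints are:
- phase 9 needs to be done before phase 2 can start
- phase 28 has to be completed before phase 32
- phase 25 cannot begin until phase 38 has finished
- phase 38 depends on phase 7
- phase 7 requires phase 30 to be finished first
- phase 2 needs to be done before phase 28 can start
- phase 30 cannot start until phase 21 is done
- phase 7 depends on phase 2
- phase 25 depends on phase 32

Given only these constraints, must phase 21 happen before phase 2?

No

No chain of constraints connects phase 21 to phase 2 in either direction.
There exist valid orderings with phase 2 before phase 21, so phase 21 is not required to come first.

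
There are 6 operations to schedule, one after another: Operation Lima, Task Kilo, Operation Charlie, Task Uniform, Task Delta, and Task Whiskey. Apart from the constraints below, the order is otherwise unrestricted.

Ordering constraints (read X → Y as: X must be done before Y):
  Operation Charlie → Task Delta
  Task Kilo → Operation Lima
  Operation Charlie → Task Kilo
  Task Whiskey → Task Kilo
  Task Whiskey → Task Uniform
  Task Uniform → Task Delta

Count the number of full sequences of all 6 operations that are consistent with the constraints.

15

2 operations have no prerequisites (Operation Charlie, Task Whiskey), so any of them could come first.
Systematically extending each partial ordering one operation at a time and counting, there are 15 complete orderings.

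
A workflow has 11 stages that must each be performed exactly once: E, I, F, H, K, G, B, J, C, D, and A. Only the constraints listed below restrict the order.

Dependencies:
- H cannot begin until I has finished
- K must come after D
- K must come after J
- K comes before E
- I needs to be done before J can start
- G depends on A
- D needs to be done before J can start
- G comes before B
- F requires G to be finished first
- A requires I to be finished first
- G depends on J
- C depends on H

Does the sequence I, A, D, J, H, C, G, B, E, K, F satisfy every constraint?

Here K comes after E.
That contradicts the constraint that K must precede E.

No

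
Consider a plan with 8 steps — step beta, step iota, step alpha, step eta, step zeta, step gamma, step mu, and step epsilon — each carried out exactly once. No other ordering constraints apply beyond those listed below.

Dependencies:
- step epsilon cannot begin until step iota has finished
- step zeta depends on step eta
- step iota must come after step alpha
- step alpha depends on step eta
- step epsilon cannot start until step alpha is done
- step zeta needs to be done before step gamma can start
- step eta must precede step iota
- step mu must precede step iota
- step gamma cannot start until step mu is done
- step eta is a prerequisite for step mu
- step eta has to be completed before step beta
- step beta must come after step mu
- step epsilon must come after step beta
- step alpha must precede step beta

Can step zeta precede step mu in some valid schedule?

No chain of constraints runs from step mu to step zeta, so step mu is not required to come first.
So a valid ordering placing step zeta earlier than step mu exists.

Yes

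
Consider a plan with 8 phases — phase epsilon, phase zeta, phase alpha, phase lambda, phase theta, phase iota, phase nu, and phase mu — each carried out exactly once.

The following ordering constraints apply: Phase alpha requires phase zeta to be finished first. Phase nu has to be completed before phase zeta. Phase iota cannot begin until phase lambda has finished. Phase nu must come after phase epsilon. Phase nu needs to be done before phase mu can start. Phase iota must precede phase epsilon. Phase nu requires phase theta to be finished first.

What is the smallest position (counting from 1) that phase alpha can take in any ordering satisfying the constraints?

The phases that are forced before phase alpha, directly or transitively, are phase epsilon, phase zeta, phase lambda, phase theta, phase iota, phase nu. That's 6 phases.
With 6 mandatory predecessors, the earliest phase alpha can sit is position 6+1 = 7, and placing just those 6 first achieves it.

7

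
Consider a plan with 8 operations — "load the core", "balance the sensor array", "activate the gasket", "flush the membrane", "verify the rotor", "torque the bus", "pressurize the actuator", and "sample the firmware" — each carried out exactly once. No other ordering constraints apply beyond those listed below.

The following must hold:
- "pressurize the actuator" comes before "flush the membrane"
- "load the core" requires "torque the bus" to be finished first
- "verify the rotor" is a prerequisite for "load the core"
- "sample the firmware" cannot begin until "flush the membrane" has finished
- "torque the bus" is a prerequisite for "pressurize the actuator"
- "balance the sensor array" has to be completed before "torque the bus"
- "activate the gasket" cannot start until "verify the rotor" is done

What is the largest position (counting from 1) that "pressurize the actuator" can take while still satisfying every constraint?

6

The operations that are forced after "pressurize the actuator", directly or by a chain of constraints, are "flush the membrane", "sample the firmware". That's 2 operations.
With 2 mandatory successors out of 8 operations total, the latest slot for "pressurize the actuator" is 8−2 = 6, and it's reachable by doing all non-successors before "pressurize the actuator".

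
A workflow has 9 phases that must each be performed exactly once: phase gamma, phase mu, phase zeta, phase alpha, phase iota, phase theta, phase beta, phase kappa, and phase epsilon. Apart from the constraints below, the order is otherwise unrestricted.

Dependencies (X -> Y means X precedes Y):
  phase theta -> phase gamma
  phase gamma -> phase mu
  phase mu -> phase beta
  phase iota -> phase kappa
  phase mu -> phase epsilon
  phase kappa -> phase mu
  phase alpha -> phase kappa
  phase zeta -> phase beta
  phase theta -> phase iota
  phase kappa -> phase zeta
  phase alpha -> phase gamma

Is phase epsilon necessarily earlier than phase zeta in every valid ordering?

No chain of constraints connects phase epsilon to phase zeta in either direction.
So phase epsilon can come before phase zeta or after — it is not forced.

No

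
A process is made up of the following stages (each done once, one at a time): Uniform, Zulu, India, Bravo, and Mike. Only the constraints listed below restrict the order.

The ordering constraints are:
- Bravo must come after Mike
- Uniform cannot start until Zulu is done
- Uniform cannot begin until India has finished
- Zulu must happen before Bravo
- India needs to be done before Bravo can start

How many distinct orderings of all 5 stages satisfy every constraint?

14

The stages with no prerequisites are Zulu, India, Mike; any of them can be placed first.
Systematically extending each partial ordering one stage at a time and counting, there are 14 complete orderings.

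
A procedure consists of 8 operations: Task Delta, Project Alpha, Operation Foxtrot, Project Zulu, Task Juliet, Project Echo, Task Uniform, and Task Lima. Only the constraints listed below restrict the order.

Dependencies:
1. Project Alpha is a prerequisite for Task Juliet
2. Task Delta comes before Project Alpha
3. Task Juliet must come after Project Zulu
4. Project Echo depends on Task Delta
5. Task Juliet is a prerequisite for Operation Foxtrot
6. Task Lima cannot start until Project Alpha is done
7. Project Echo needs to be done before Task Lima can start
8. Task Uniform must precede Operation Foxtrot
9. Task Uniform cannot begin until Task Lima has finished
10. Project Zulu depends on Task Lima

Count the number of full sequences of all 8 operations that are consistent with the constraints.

Only Task Delta has no prerequisites, so it must go first.
Enumerating by repeatedly choosing an available operation (one whose prerequisites are all placed) gives 6 distinct complete orderings.

6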